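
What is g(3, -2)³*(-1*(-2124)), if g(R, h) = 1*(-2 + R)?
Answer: 2124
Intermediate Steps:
g(R, h) = -2 + R
g(3, -2)³*(-1*(-2124)) = (-2 + 3)³*(-1*(-2124)) = 1³*2124 = 1*2124 = 2124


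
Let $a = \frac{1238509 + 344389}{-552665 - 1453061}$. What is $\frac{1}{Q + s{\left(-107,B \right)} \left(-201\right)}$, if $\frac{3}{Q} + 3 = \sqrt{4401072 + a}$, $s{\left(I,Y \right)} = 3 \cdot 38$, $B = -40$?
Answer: $- \frac{11237184601585457}{257488847937748556053} - \frac{\sqrt{4426307819127617881}}{772466543813245668159} \approx -4.3641 \cdot 10^{-5}$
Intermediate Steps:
$a = - \frac{791449}{1002863}$ ($a = \frac{1582898}{-2005726} = 1582898 \left(- \frac{1}{2005726}\right) = - \frac{791449}{1002863} \approx -0.78919$)
$s{\left(I,Y \right)} = 114$
$Q = \frac{3}{-3 + \frac{\sqrt{4426307819127617881}}{1002863}}$ ($Q = \frac{3}{-3 + \sqrt{4401072 - \frac{791449}{1002863}}} = \frac{3}{-3 + \sqrt{\frac{4413671477687}{1002863}}} = \frac{3}{-3 + \frac{\sqrt{4426307819127617881}}{1002863}} \approx 0.0014321$)
$\frac{1}{Q + s{\left(-107,B \right)} \left(-201\right)} = \frac{1}{\left(\frac{9025767}{4413662451920} + \frac{3 \sqrt{4426307819127617881}}{4413662451920}\right) + 114 \left(-201\right)} = \frac{1}{\left(\frac{9025767}{4413662451920} + \frac{3 \sqrt{4426307819127617881}}{4413662451920}\right) - 22914} = \frac{1}{- \frac{101134661414269113}{4413662451920} + \frac{3 \sqrt{4426307819127617881}}{4413662451920}}$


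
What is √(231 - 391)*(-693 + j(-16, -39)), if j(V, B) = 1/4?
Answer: -2771*I*√10 ≈ -8762.7*I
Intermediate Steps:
j(V, B) = ¼
√(231 - 391)*(-693 + j(-16, -39)) = √(231 - 391)*(-693 + ¼) = √(-160)*(-2771/4) = (4*I*√10)*(-2771/4) = -2771*I*√10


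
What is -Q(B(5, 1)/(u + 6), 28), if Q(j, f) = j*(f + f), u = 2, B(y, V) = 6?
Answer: -42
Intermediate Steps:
Q(j, f) = 2*f*j (Q(j, f) = j*(2*f) = 2*f*j)
-Q(B(5, 1)/(u + 6), 28) = -2*28*6/(2 + 6) = -2*28*6/8 = -2*28*6*(⅛) = -2*28*3/4 = -1*42 = -42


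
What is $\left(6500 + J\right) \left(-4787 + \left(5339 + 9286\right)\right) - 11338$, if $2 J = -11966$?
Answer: $5074908$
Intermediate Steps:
$J = -5983$ ($J = \frac{1}{2} \left(-11966\right) = -5983$)
$\left(6500 + J\right) \left(-4787 + \left(5339 + 9286\right)\right) - 11338 = \left(6500 - 5983\right) \left(-4787 + \left(5339 + 9286\right)\right) - 11338 = 517 \left(-4787 + 14625\right) - 11338 = 517 \cdot 9838 - 11338 = 5086246 - 11338 = 5074908$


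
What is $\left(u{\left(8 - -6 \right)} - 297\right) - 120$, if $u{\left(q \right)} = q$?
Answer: $-403$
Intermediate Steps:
$\left(u{\left(8 - -6 \right)} - 297\right) - 120 = \left(\left(8 - -6\right) - 297\right) - 120 = \left(\left(8 + 6\right) - 297\right) - 120 = \left(14 - 297\right) - 120 = -283 - 120 = -403$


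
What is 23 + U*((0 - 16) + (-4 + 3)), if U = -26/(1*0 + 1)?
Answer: 465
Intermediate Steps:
U = -26 (U = -26/(0 + 1) = -26/1 = -26*1 = -26)
23 + U*((0 - 16) + (-4 + 3)) = 23 - 26*((0 - 16) + (-4 + 3)) = 23 - 26*(-16 - 1) = 23 - 26*(-17) = 23 + 442 = 465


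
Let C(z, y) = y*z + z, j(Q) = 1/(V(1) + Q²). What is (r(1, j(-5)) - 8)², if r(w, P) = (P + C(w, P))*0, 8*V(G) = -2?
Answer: 64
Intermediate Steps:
V(G) = -¼ (V(G) = (⅛)*(-2) = -¼)
j(Q) = 1/(-¼ + Q²)
C(z, y) = z + y*z
r(w, P) = 0 (r(w, P) = (P + w*(1 + P))*0 = 0)
(r(1, j(-5)) - 8)² = (0 - 8)² = (-8)² = 64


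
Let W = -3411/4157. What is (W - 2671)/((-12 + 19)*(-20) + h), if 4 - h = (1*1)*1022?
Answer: 5553379/2406903 ≈ 2.3073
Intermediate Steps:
h = -1018 (h = 4 - 1*1*1022 = 4 - 1022 = -1018)
W = -3411/4157 (W = -3411*1/4157 = -3411/4157 ≈ -0.82054)
(W - 2671)/((-12 + 19)*(-20) + h) = (-3411/4157 - 2671)/((-12 + 19)*(-20) - 1018) = -11106758/(4157*(7*(-20) - 1018)) = -11106758/(4157*(-140 - 1018)) = -11106758/4157/(-1158) = -11106758/4157*(-1/1158) = 5553379/2406903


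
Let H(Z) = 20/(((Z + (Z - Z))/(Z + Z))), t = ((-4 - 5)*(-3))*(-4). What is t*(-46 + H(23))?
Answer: 648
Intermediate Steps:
t = -108 (t = -9*(-3)*(-4) = 27*(-4) = -108)
H(Z) = 40 (H(Z) = 20/(((Z + 0)/((2*Z)))) = 20/((Z*(1/(2*Z)))) = 20/(½) = 20*2 = 40)
t*(-46 + H(23)) = -108*(-46 + 40) = -108*(-6) = 648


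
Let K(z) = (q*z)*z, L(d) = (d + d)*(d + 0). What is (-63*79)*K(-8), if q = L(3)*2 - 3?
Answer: -10511424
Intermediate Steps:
L(d) = 2*d**2 (L(d) = (2*d)*d = 2*d**2)
q = 33 (q = (2*3**2)*2 - 3 = (2*9)*2 - 3 = 18*2 - 3 = 36 - 3 = 33)
K(z) = 33*z**2 (K(z) = (33*z)*z = 33*z**2)
(-63*79)*K(-8) = (-63*79)*(33*(-8)**2) = -164241*64 = -4977*2112 = -10511424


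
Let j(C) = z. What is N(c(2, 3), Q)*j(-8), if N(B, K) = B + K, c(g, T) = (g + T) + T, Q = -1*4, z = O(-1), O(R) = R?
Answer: -4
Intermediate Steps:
z = -1
j(C) = -1
Q = -4
c(g, T) = g + 2*T (c(g, T) = (T + g) + T = g + 2*T)
N(c(2, 3), Q)*j(-8) = ((2 + 2*3) - 4)*(-1) = ((2 + 6) - 4)*(-1) = (8 - 4)*(-1) = 4*(-1) = -4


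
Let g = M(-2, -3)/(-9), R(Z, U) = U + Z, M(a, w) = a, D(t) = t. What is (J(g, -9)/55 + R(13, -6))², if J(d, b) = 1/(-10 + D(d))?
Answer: 1147244641/23425600 ≈ 48.974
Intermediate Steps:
g = 2/9 (g = -2/(-9) = -2*(-⅑) = 2/9 ≈ 0.22222)
J(d, b) = 1/(-10 + d)
(J(g, -9)/55 + R(13, -6))² = (1/((-10 + 2/9)*55) + (-6 + 13))² = ((1/55)/(-88/9) + 7)² = (-9/88*1/55 + 7)² = (-9/4840 + 7)² = (33871/4840)² = 1147244641/23425600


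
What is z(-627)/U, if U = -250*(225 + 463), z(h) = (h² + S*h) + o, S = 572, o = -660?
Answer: -1353/6880 ≈ -0.19666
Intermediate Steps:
z(h) = -660 + h² + 572*h (z(h) = (h² + 572*h) - 660 = -660 + h² + 572*h)
U = -172000 (U = -250*688 = -172000)
z(-627)/U = (-660 + (-627)² + 572*(-627))/(-172000) = (-660 + 393129 - 358644)*(-1/172000) = 33825*(-1/172000) = -1353/6880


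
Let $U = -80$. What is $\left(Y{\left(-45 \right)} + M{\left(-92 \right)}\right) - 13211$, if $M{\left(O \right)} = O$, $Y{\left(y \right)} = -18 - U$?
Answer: $-13241$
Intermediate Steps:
$Y{\left(y \right)} = 62$ ($Y{\left(y \right)} = -18 - -80 = -18 + 80 = 62$)
$\left(Y{\left(-45 \right)} + M{\left(-92 \right)}\right) - 13211 = \left(62 - 92\right) - 13211 = -30 - 13211 = -13241$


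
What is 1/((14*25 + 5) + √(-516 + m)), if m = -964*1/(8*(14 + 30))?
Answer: 31240/11135849 - 2*I*√1004278/11135849 ≈ 0.0028054 - 0.00017998*I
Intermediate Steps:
m = -241/88 (m = -964/(44*8) = -964/352 = -964*1/352 = -241/88 ≈ -2.7386)
1/((14*25 + 5) + √(-516 + m)) = 1/((14*25 + 5) + √(-516 - 241/88)) = 1/((350 + 5) + √(-45649/88)) = 1/(355 + I*√1004278/44)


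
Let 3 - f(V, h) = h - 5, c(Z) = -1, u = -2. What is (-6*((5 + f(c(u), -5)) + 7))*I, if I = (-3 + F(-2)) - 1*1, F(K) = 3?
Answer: 150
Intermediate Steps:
f(V, h) = 8 - h (f(V, h) = 3 - (h - 5) = 3 - (-5 + h) = 3 + (5 - h) = 8 - h)
I = -1 (I = (-3 + 3) - 1*1 = 0 - 1 = -1)
(-6*((5 + f(c(u), -5)) + 7))*I = -6*((5 + (8 - 1*(-5))) + 7)*(-1) = -6*((5 + (8 + 5)) + 7)*(-1) = -6*((5 + 13) + 7)*(-1) = -6*(18 + 7)*(-1) = -6*25*(-1) = -150*(-1) = 150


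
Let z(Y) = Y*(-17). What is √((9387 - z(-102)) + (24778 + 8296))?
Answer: √40727 ≈ 201.81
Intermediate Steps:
z(Y) = -17*Y
√((9387 - z(-102)) + (24778 + 8296)) = √((9387 - (-17)*(-102)) + (24778 + 8296)) = √((9387 - 1*1734) + 33074) = √((9387 - 1734) + 33074) = √(7653 + 33074) = √40727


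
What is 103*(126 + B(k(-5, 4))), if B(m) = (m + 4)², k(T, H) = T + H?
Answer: 13905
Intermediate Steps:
k(T, H) = H + T
B(m) = (4 + m)²
103*(126 + B(k(-5, 4))) = 103*(126 + (4 + (4 - 5))²) = 103*(126 + (4 - 1)²) = 103*(126 + 3²) = 103*(126 + 9) = 103*135 = 13905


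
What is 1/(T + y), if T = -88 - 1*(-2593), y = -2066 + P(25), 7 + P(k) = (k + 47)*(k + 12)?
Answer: 1/3096 ≈ 0.00032300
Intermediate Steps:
P(k) = -7 + (12 + k)*(47 + k) (P(k) = -7 + (k + 47)*(k + 12) = -7 + (47 + k)*(12 + k) = -7 + (12 + k)*(47 + k))
y = 591 (y = -2066 + (557 + 25**2 + 59*25) = -2066 + (557 + 625 + 1475) = -2066 + 2657 = 591)
T = 2505 (T = -88 + 2593 = 2505)
1/(T + y) = 1/(2505 + 591) = 1/3096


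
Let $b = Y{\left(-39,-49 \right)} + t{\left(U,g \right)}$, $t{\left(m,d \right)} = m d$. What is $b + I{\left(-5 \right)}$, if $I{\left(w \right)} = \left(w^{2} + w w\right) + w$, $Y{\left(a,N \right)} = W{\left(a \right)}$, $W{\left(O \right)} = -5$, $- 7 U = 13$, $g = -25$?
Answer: $\frac{605}{7} \approx 86.429$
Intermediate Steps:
$U = - \frac{13}{7}$ ($U = \left(- \frac{1}{7}\right) 13 = - \frac{13}{7} \approx -1.8571$)
$Y{\left(a,N \right)} = -5$
$t{\left(m,d \right)} = d m$
$I{\left(w \right)} = w + 2 w^{2}$ ($I{\left(w \right)} = \left(w^{2} + w^{2}\right) + w = 2 w^{2} + w = w + 2 w^{2}$)
$b = \frac{290}{7}$ ($b = -5 - - \frac{325}{7} = -5 + \frac{325}{7} = \frac{290}{7} \approx 41.429$)
$b + I{\left(-5 \right)} = \frac{290}{7} - 5 \left(1 + 2 \left(-5\right)\right) = \frac{290}{7} - 5 \left(1 - 10\right) = \frac{290}{7} - -45 = \frac{290}{7} + 45 = \frac{605}{7}$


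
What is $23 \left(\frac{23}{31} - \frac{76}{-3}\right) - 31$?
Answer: $\frac{52892}{93} \approx 568.73$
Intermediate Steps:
$23 \left(\frac{23}{31} - \frac{76}{-3}\right) - 31 = 23 \left(23 \cdot \frac{1}{31} - - \frac{76}{3}\right) - 31 = 23 \left(\frac{23}{31} + \frac{76}{3}\right) - 31 = 23 \cdot \frac{2425}{93} - 31 = \frac{55775}{93} - 31 = \frac{52892}{93}$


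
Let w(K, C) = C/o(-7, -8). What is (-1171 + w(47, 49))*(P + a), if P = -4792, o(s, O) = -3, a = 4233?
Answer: 1991158/3 ≈ 6.6372e+5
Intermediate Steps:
w(K, C) = -C/3 (w(K, C) = C/(-3) = C*(-⅓) = -C/3)
(-1171 + w(47, 49))*(P + a) = (-1171 - ⅓*49)*(-4792 + 4233) = (-1171 - 49/3)*(-559) = -3562/3*(-559) = 1991158/3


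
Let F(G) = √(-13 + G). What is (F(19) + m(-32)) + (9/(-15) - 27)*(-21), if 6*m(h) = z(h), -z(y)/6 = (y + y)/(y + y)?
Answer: 2893/5 + √6 ≈ 581.05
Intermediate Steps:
z(y) = -6 (z(y) = -6*(y + y)/(y + y) = -6*2*y/(2*y) = -6*2*y*1/(2*y) = -6*1 = -6)
m(h) = -1 (m(h) = (⅙)*(-6) = -1)
(F(19) + m(-32)) + (9/(-15) - 27)*(-21) = (√(-13 + 19) - 1) + (9/(-15) - 27)*(-21) = (√6 - 1) + (9*(-1/15) - 27)*(-21) = (-1 + √6) + (-⅗ - 27)*(-21) = (-1 + √6) - 138/5*(-21) = (-1 + √6) + 2898/5 = 2893/5 + √6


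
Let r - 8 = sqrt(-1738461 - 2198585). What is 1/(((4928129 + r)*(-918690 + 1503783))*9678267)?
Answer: 4928137/137527046661519860550809265 - I*sqrt(3937046)/137527046661519860550809265 ≈ 3.5834e-20 - 1.4428e-23*I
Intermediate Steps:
r = 8 + I*sqrt(3937046) (r = 8 + sqrt(-1738461 - 2198585) = 8 + sqrt(-3937046) = 8 + I*sqrt(3937046) ≈ 8.0 + 1984.2*I)
1/(((4928129 + r)*(-918690 + 1503783))*9678267) = 1/(((4928129 + (8 + I*sqrt(3937046)))*(-918690 + 1503783))*9678267) = (1/9678267)/((4928137 + I*sqrt(3937046))*585093) = (1/9678267)/(2883418461741 + 585093*I*sqrt(3937046)) = 1/(9678267*(2883418461741 + 585093*I*sqrt(3937046)))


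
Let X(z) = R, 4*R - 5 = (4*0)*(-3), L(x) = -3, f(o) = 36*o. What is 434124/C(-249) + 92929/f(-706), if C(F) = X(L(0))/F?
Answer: -10989561266309/127080 ≈ -8.6478e+7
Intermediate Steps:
R = 5/4 (R = 5/4 + ((4*0)*(-3))/4 = 5/4 + (0*(-3))/4 = 5/4 + (¼)*0 = 5/4 + 0 = 5/4 ≈ 1.2500)
X(z) = 5/4
C(F) = 5/(4*F)
434124/C(-249) + 92929/f(-706) = 434124/(((5/4)/(-249))) + 92929/((36*(-706))) = 434124/(((5/4)*(-1/249))) + 92929/(-25416) = 434124/(-5/996) + 92929*(-1/25416) = 434124*(-996/5) - 92929/25416 = -432387504/5 - 92929/25416 = -10989561266309/127080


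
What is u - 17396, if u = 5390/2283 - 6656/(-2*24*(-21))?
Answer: -834219814/47943 ≈ -17400.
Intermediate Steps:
u = -203386/47943 (u = 5390*(1/2283) - 6656/((-48*(-21))) = 5390/2283 - 6656/1008 = 5390/2283 - 6656*1/1008 = 5390/2283 - 416/63 = -203386/47943 ≈ -4.2422)
u - 17396 = -203386/47943 - 17396 = -834219814/47943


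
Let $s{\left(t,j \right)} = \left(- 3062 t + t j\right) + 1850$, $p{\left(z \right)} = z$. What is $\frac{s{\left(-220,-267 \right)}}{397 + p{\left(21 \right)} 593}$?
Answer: $\frac{73423}{1285} \approx 57.139$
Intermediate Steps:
$s{\left(t,j \right)} = 1850 - 3062 t + j t$ ($s{\left(t,j \right)} = \left(- 3062 t + j t\right) + 1850 = 1850 - 3062 t + j t$)
$\frac{s{\left(-220,-267 \right)}}{397 + p{\left(21 \right)} 593} = \frac{1850 - -673640 - -58740}{397 + 21 \cdot 593} = \frac{1850 + 673640 + 58740}{397 + 12453} = \frac{734230}{12850} = 734230 \cdot \frac{1}{12850} = \frac{73423}{1285}$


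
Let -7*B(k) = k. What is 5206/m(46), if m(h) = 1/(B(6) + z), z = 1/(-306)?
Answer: -4797329/1071 ≈ -4479.3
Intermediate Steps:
B(k) = -k/7
z = -1/306 ≈ -0.0032680
m(h) = -2142/1843 (m(h) = 1/(-⅐*6 - 1/306) = 1/(-6/7 - 1/306) = 1/(-1843/2142) = -2142/1843)
5206/m(46) = 5206/(-2142/1843) = 5206*(-1843/2142) = -4797329/1071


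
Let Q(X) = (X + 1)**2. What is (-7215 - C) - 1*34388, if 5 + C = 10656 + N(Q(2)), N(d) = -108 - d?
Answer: -52137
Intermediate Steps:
Q(X) = (1 + X)**2
C = 10534 (C = -5 + (10656 + (-108 - (1 + 2)**2)) = -5 + (10656 + (-108 - 1*3**2)) = -5 + (10656 + (-108 - 1*9)) = -5 + (10656 + (-108 - 9)) = -5 + (10656 - 117) = -5 + 10539 = 10534)
(-7215 - C) - 1*34388 = (-7215 - 1*10534) - 1*34388 = (-7215 - 10534) - 34388 = -17749 - 34388 = -52137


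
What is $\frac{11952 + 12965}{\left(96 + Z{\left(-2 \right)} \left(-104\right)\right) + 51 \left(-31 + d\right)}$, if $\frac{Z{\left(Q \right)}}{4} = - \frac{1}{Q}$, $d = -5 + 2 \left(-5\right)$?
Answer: $- \frac{24917}{2458} \approx -10.137$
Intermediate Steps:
$d = -15$ ($d = -5 - 10 = -15$)
$Z{\left(Q \right)} = - \frac{4}{Q}$ ($Z{\left(Q \right)} = 4 \left(- \frac{1}{Q}\right) = - \frac{4}{Q}$)
$\frac{11952 + 12965}{\left(96 + Z{\left(-2 \right)} \left(-104\right)\right) + 51 \left(-31 + d\right)} = \frac{11952 + 12965}{\left(96 + - \frac{4}{-2} \left(-104\right)\right) + 51 \left(-31 - 15\right)} = \frac{24917}{\left(96 + \left(-4\right) \left(- \frac{1}{2}\right) \left(-104\right)\right) + 51 \left(-46\right)} = \frac{24917}{\left(96 + 2 \left(-104\right)\right) - 2346} = \frac{24917}{\left(96 - 208\right) - 2346} = \frac{24917}{-112 - 2346} = \frac{24917}{-2458} = 24917 \left(- \frac{1}{2458}\right) = - \frac{24917}{2458}$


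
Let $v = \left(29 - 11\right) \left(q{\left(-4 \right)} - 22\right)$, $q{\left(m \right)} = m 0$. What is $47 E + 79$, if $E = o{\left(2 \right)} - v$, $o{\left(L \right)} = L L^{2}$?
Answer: $19067$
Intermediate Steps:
$q{\left(m \right)} = 0$
$o{\left(L \right)} = L^{3}$
$v = -396$ ($v = \left(29 - 11\right) \left(0 - 22\right) = 18 \left(-22\right) = -396$)
$E = 404$ ($E = 2^{3} - -396 = 8 + 396 = 404$)
$47 E + 79 = 47 \cdot 404 + 79 = 18988 + 79 = 19067$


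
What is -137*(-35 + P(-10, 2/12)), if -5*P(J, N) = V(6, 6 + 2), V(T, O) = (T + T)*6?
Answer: 33839/5 ≈ 6767.8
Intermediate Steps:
V(T, O) = 12*T (V(T, O) = (2*T)*6 = 12*T)
P(J, N) = -72/5 (P(J, N) = -12*6/5 = -⅕*72 = -72/5)
-137*(-35 + P(-10, 2/12)) = -137*(-35 - 72/5) = -137*(-247/5) = 33839/5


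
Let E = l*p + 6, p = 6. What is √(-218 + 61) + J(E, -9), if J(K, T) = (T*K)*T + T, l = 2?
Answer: 1449 + I*√157 ≈ 1449.0 + 12.53*I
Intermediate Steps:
E = 18 (E = 2*6 + 6 = 12 + 6 = 18)
J(K, T) = T + K*T² (J(K, T) = (K*T)*T + T = K*T² + T = T + K*T²)
√(-218 + 61) + J(E, -9) = √(-218 + 61) - 9*(1 + 18*(-9)) = √(-157) - 9*(1 - 162) = I*√157 - 9*(-161) = I*√157 + 1449 = 1449 + I*√157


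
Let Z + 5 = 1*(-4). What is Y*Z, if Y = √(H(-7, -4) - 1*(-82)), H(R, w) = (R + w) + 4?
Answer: -45*√3 ≈ -77.942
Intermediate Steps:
H(R, w) = 4 + R + w
Y = 5*√3 (Y = √((4 - 7 - 4) - 1*(-82)) = √(-7 + 82) = √75 = 5*√3 ≈ 8.6602)
Z = -9 (Z = -5 + 1*(-4) = -5 - 4 = -9)
Y*Z = (5*√3)*(-9) = -45*√3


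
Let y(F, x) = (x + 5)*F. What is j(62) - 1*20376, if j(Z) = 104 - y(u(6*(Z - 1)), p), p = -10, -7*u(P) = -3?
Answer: -141889/7 ≈ -20270.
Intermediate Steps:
u(P) = 3/7 (u(P) = -1/7*(-3) = 3/7)
y(F, x) = F*(5 + x) (y(F, x) = (5 + x)*F = F*(5 + x))
j(Z) = 743/7 (j(Z) = 104 - 3*(5 - 10)/7 = 104 - 3*(-5)/7 = 104 - 1*(-15/7) = 104 + 15/7 = 743/7)
j(62) - 1*20376 = 743/7 - 1*20376 = 743/7 - 20376 = -141889/7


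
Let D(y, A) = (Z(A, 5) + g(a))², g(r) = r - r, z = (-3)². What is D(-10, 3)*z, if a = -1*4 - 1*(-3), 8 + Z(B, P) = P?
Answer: 81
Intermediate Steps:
Z(B, P) = -8 + P
a = -1 (a = -4 + 3 = -1)
z = 9
g(r) = 0
D(y, A) = 9 (D(y, A) = ((-8 + 5) + 0)² = (-3 + 0)² = (-3)² = 9)
D(-10, 3)*z = 9*9 = 81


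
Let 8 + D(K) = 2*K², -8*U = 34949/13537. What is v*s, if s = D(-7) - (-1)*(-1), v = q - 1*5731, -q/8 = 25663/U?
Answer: 1960964524585/34949 ≈ 5.6109e+7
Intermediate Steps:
U = -34949/108296 (U = -34949/(8*13537) = -⅛*34949/13537 = -34949/108296 ≈ -0.32272)
D(K) = -8 + 2*K²
q = 22233601984/34949 (q = -205304/(-34949/108296) = -205304*(-108296)/34949 = -8*(-2779200248/34949) = 22233601984/34949 ≈ 6.3617e+5)
v = 22033309265/34949 (v = 22233601984/34949 - 1*5731 = 22233601984/34949 - 5731 = 22033309265/34949 ≈ 6.3044e+5)
s = 89 (s = (-8 + 2*(-7)²) - (-1)*(-1) = (-8 + 2*49) - 1*1 = (-8 + 98) - 1 = 90 - 1 = 89)
v*s = (22033309265/34949)*89 = 1960964524585/34949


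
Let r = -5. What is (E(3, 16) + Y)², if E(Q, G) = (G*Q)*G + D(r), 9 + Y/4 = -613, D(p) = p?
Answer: 2975625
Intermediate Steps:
Y = -2488 (Y = -36 + 4*(-613) = -36 - 2452 = -2488)
E(Q, G) = -5 + Q*G² (E(Q, G) = (G*Q)*G - 5 = Q*G² - 5 = -5 + Q*G²)
(E(3, 16) + Y)² = ((-5 + 3*16²) - 2488)² = ((-5 + 3*256) - 2488)² = ((-5 + 768) - 2488)² = (763 - 2488)² = (-1725)² = 2975625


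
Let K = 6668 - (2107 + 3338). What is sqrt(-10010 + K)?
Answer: I*sqrt(8787) ≈ 93.739*I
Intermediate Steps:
K = 1223 (K = 6668 - 1*5445 = 6668 - 5445 = 1223)
sqrt(-10010 + K) = sqrt(-10010 + 1223) = sqrt(-8787) = I*sqrt(8787)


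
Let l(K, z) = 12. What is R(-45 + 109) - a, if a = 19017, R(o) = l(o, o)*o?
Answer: -18249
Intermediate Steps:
R(o) = 12*o
R(-45 + 109) - a = 12*(-45 + 109) - 1*19017 = 12*64 - 19017 = 768 - 19017 = -18249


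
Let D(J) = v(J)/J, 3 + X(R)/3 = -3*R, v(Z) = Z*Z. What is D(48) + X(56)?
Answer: -465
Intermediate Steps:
v(Z) = Z²
X(R) = -9 - 9*R (X(R) = -9 + 3*(-3*R) = -9 - 9*R)
D(J) = J (D(J) = J²/J = J)
D(48) + X(56) = 48 + (-9 - 9*56) = 48 + (-9 - 504) = 48 - 513 = -465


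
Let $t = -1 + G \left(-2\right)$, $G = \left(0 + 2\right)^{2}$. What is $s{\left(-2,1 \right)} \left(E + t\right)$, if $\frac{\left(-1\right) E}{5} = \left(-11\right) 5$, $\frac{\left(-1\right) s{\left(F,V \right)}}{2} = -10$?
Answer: $5320$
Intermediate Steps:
$G = 4$ ($G = 2^{2} = 4$)
$s{\left(F,V \right)} = 20$ ($s{\left(F,V \right)} = \left(-2\right) \left(-10\right) = 20$)
$E = 275$ ($E = - 5 \left(\left(-11\right) 5\right) = \left(-5\right) \left(-55\right) = 275$)
$t = -9$ ($t = -1 + 4 \left(-2\right) = -1 - 8 = -9$)
$s{\left(-2,1 \right)} \left(E + t\right) = 20 \left(275 - 9\right) = 20 \cdot 266 = 5320$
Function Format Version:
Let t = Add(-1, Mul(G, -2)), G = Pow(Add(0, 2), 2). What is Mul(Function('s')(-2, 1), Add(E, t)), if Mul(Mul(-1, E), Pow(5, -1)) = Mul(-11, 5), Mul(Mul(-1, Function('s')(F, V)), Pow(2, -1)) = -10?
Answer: 5320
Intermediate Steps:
G = 4 (G = Pow(2, 2) = 4)
Function('s')(F, V) = 20 (Function('s')(F, V) = Mul(-2, -10) = 20)
E = 275 (E = Mul(-5, Mul(-11, 5)) = Mul(-5, -55) = 275)
t = -9 (t = Add(-1, Mul(4, -2)) = Add(-1, -8) = -9)
Mul(Function('s')(-2, 1), Add(E, t)) = Mul(20, Add(275, -9)) = Mul(20, 266) = 5320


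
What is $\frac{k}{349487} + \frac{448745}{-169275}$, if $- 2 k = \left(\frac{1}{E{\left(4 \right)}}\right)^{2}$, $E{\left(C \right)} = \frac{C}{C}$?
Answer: $- \frac{62732251381}{23663764770} \approx -2.651$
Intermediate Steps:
$E{\left(C \right)} = 1$
$k = - \frac{1}{2}$ ($k = - \frac{\left(1^{-1}\right)^{2}}{2} = - \frac{1^{2}}{2} = \left(- \frac{1}{2}\right) 1 = - \frac{1}{2} \approx -0.5$)
$\frac{k}{349487} + \frac{448745}{-169275} = - \frac{1}{2 \cdot 349487} + \frac{448745}{-169275} = \left(- \frac{1}{2}\right) \frac{1}{349487} + 448745 \left(- \frac{1}{169275}\right) = - \frac{1}{698974} - \frac{89749}{33855} = - \frac{62732251381}{23663764770}$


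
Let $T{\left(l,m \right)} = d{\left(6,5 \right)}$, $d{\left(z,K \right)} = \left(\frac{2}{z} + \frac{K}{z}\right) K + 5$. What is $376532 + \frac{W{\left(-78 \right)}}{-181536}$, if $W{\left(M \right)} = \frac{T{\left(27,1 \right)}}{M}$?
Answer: $\frac{2460748073477}{6535296} \approx 3.7653 \cdot 10^{5}$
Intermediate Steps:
$d{\left(z,K \right)} = 5 + K \left(\frac{2}{z} + \frac{K}{z}\right)$ ($d{\left(z,K \right)} = K \left(\frac{2}{z} + \frac{K}{z}\right) + 5 = 5 + K \left(\frac{2}{z} + \frac{K}{z}\right)$)
$T{\left(l,m \right)} = \frac{65}{6}$ ($T{\left(l,m \right)} = \frac{5^{2} + 2 \cdot 5 + 5 \cdot 6}{6} = \frac{25 + 10 + 30}{6} = \frac{1}{6} \cdot 65 = \frac{65}{6}$)
$W{\left(M \right)} = \frac{65}{6 M}$
$376532 + \frac{W{\left(-78 \right)}}{-181536} = 376532 + \frac{\frac{65}{6} \frac{1}{-78}}{-181536} = 376532 + \frac{65}{6} \left(- \frac{1}{78}\right) \left(- \frac{1}{181536}\right) = 376532 - - \frac{5}{6535296} = 376532 + \frac{5}{6535296} = \frac{2460748073477}{6535296}$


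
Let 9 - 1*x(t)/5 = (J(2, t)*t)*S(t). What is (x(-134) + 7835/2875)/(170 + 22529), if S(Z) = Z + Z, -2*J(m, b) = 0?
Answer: 27442/13051925 ≈ 0.0021025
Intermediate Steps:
J(m, b) = 0 (J(m, b) = -½*0 = 0)
S(Z) = 2*Z
x(t) = 45 (x(t) = 45 - 5*0*t*2*t = 45 - 0*2*t = 45 - 5*0 = 45 + 0 = 45)
(x(-134) + 7835/2875)/(170 + 22529) = (45 + 7835/2875)/(170 + 22529) = (45 + 7835*(1/2875))/22699 = (45 + 1567/575)*(1/22699) = (27442/575)*(1/22699) = 27442/13051925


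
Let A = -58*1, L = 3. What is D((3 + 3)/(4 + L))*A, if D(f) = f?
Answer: -348/7 ≈ -49.714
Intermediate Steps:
A = -58
D((3 + 3)/(4 + L))*A = ((3 + 3)/(4 + 3))*(-58) = (6/7)*(-58) = -348/7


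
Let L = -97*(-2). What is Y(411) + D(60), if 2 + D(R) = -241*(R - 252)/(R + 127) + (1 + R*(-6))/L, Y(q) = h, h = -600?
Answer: -12929721/36278 ≈ -356.41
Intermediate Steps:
L = 194
Y(q) = -600
D(R) = -387/194 - 3*R/97 - 241*(-252 + R)/(127 + R) (D(R) = -2 + (-241*(R - 252)/(R + 127) + (1 + R*(-6))/194) = -2 + (-241*(-252 + R)/(127 + R) + (1 - 6*R)*(1/194)) = -2 + (-241*(-252 + R)/(127 + R) + (1/194 - 3*R/97)) = -2 + (1/194 - 3*R/97 - 241*(-252 + R)/(127 + R)) = -387/194 - 3*R/97 - 241*(-252 + R)/(127 + R))
Y(411) + D(60) = -600 + (11732859 - 47903*60 - 6*60²)/(194*(127 + 60)) = -600 + (1/194)*(11732859 - 2874180 - 6*3600)/187 = -600 + (1/194)*(1/187)*(11732859 - 2874180 - 21600) = -600 + (1/194)*(1/187)*8837079 = -600 + 8837079/36278 = -12929721/36278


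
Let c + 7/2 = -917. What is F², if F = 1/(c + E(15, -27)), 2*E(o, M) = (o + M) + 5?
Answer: 1/853776 ≈ 1.1713e-6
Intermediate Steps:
c = -1841/2 (c = -7/2 - 917 = -1841/2 ≈ -920.50)
E(o, M) = 5/2 + M/2 + o/2 (E(o, M) = ((o + M) + 5)/2 = ((M + o) + 5)/2 = (5 + M + o)/2 = 5/2 + M/2 + o/2)
F = -1/924 (F = 1/(-1841/2 + (5/2 + (½)*(-27) + (½)*15)) = 1/(-1841/2 + (5/2 - 27/2 + 15/2)) = 1/(-1841/2 - 7/2) = 1/(-924) = -1/924 ≈ -0.0010823)
F² = (-1/924)² = 1/853776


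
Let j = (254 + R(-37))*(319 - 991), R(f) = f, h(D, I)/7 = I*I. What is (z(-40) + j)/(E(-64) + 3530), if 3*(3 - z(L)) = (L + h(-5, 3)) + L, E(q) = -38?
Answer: -218723/5238 ≈ -41.757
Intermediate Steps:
h(D, I) = 7*I**2 (h(D, I) = 7*(I*I) = 7*I**2)
z(L) = -18 - 2*L/3 (z(L) = 3 - ((L + 7*3**2) + L)/3 = 3 - ((L + 7*9) + L)/3 = 3 - ((L + 63) + L)/3 = 3 - ((63 + L) + L)/3 = 3 - (63 + 2*L)/3 = 3 + (-21 - 2*L/3) = -18 - 2*L/3)
j = -145824 (j = (254 - 37)*(319 - 991) = 217*(-672) = -145824)
(z(-40) + j)/(E(-64) + 3530) = ((-18 - 2/3*(-40)) - 145824)/(-38 + 3530) = ((-18 + 80/3) - 145824)/3492 = (26/3 - 145824)*(1/3492) = -437446/3*1/3492 = -218723/5238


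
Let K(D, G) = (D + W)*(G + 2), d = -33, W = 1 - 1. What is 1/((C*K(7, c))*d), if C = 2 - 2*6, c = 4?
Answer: 1/13860 ≈ 7.2150e-5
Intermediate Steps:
W = 0
C = -10 (C = 2 - 12 = -10)
K(D, G) = D*(2 + G) (K(D, G) = (D + 0)*(G + 2) = D*(2 + G))
1/((C*K(7, c))*d) = 1/(-70*(2 + 4)*(-33)) = 1/(-70*6*(-33)) = 1/(-10*42*(-33)) = 1/(-420*(-33)) = 1/13860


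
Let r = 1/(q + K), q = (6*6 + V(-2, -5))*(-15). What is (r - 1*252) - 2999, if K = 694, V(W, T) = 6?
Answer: -208063/64 ≈ -3251.0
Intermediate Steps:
q = -630 (q = (6*6 + 6)*(-15) = (36 + 6)*(-15) = 42*(-15) = -630)
r = 1/64 (r = 1/(-630 + 694) = 1/64 ≈ 0.015625)
(r - 1*252) - 2999 = (1/64 - 1*252) - 2999 = (1/64 - 252) - 2999 = -16127/64 - 2999 = -208063/64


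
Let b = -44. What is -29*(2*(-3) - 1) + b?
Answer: 159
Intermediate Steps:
-29*(2*(-3) - 1) + b = -29*(2*(-3) - 1) - 44 = -29*(-6 - 1) - 44 = -29*(-7) - 44 = 203 - 44 = 159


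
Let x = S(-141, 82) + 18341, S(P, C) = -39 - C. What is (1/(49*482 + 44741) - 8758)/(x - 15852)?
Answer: -598688121/161874112 ≈ -3.6985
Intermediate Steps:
x = 18220 (x = (-39 - 1*82) + 18341 = (-39 - 82) + 18341 = -121 + 18341 = 18220)
(1/(49*482 + 44741) - 8758)/(x - 15852) = (1/(49*482 + 44741) - 8758)/(18220 - 15852) = (1/(23618 + 44741) - 8758)/2368 = (1/68359 - 8758)*(1/2368) = -598688121/68359*1/2368 = -598688121/161874112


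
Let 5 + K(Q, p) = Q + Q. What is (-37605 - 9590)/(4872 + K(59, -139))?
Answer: -9439/997 ≈ -9.4674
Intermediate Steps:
K(Q, p) = -5 + 2*Q (K(Q, p) = -5 + (Q + Q) = -5 + 2*Q)
(-37605 - 9590)/(4872 + K(59, -139)) = (-37605 - 9590)/(4872 + (-5 + 2*59)) = -47195/(4872 + (-5 + 118)) = -47195/(4872 + 113) = -47195/4985 = -47195*1/4985 = -9439/997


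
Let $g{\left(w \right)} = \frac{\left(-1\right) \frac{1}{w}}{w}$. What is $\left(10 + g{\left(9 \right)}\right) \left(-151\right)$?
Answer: $- \frac{122159}{81} \approx -1508.1$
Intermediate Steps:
$g{\left(w \right)} = - \frac{1}{w^{2}}$
$\left(10 + g{\left(9 \right)}\right) \left(-151\right) = \left(10 - \frac{1}{81}\right) \left(-151\right) = \frac{809}{81} \left(-151\right) = - \frac{122159}{81}$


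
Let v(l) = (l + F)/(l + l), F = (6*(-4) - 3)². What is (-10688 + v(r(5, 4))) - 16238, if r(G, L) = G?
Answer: -134263/5 ≈ -26853.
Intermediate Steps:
F = 729 (F = (-24 - 3)² = (-27)² = 729)
v(l) = (729 + l)/(2*l) (v(l) = (l + 729)/(l + l) = (729 + l)/((2*l)) = (729 + l)*(1/(2*l)) = (729 + l)/(2*l))
(-10688 + v(r(5, 4))) - 16238 = (-10688 + (½)*(729 + 5)/5) - 16238 = (-10688 + (½)*(⅕)*734) - 16238 = (-10688 + 367/5) - 16238 = -53073/5 - 16238 = -134263/5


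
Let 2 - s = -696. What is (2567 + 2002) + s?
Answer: 5267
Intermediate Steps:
s = 698 (s = 2 - 1*(-696) = 2 + 696 = 698)
(2567 + 2002) + s = (2567 + 2002) + 698 = 4569 + 698 = 5267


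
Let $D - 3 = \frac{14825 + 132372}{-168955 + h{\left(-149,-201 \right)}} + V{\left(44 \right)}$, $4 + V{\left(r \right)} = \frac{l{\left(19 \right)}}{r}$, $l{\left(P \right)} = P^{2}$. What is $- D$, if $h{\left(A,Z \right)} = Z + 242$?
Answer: $- \frac{23534535}{3716108} \approx -6.3331$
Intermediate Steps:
$h{\left(A,Z \right)} = 242 + Z$
$V{\left(r \right)} = -4 + \frac{361}{r}$ ($V{\left(r \right)} = -4 + \frac{19^{2}}{r} = -4 + \frac{361}{r}$)
$D = \frac{23534535}{3716108}$ ($D = 3 - \left(4 - \frac{361}{44} - \frac{14825 + 132372}{-168955 + \left(242 - 201\right)}\right) = 3 + \left(\frac{147197}{-168955 + 41} + \left(-4 + 361 \cdot \frac{1}{44}\right)\right) = 3 + \left(\frac{147197}{-168914} + \left(-4 + \frac{361}{44}\right)\right) = 3 + \left(147197 \left(- \frac{1}{168914}\right) + \frac{185}{44}\right) = 3 + \left(- \frac{147197}{168914} + \frac{185}{44}\right) = 3 + \frac{12386211}{3716108} = \frac{23534535}{3716108} \approx 6.3331$)
$- D = \left(-1\right) \frac{23534535}{3716108} = - \frac{23534535}{3716108}$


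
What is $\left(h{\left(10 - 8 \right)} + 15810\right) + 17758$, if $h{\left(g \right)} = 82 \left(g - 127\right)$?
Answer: $23318$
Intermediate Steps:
$h{\left(g \right)} = -10414 + 82 g$ ($h{\left(g \right)} = 82 \left(-127 + g\right) = -10414 + 82 g$)
$\left(h{\left(10 - 8 \right)} + 15810\right) + 17758 = \left(\left(-10414 + 82 \left(10 - 8\right)\right) + 15810\right) + 17758 = \left(\left(-10414 + 82 \cdot 2\right) + 15810\right) + 17758 = \left(\left(-10414 + 164\right) + 15810\right) + 17758 = \left(-10250 + 15810\right) + 17758 = 5560 + 17758 = 23318$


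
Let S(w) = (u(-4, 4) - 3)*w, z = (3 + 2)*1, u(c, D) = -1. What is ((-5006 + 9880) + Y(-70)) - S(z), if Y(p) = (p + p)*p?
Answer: 14694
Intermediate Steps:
Y(p) = 2*p² (Y(p) = (2*p)*p = 2*p²)
z = 5 (z = 5*1 = 5)
S(w) = -4*w (S(w) = (-1 - 3)*w = -4*w)
((-5006 + 9880) + Y(-70)) - S(z) = ((-5006 + 9880) + 2*(-70)²) - (-4)*5 = (4874 + 2*4900) - 1*(-20) = (4874 + 9800) + 20 = 14674 + 20 = 14694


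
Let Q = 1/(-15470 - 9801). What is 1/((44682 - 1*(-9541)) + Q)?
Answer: 25271/1370269432 ≈ 1.8442e-5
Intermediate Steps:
Q = -1/25271 (Q = 1/(-25271) = -1/25271 ≈ -3.9571e-5)
1/((44682 - 1*(-9541)) + Q) = 1/((44682 - 1*(-9541)) - 1/25271) = 1/((44682 + 9541) - 1/25271) = 1/(54223 - 1/25271) = 1/(1370269432/25271) = 25271/1370269432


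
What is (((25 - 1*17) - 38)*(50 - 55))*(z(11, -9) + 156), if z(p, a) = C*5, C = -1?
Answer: 22650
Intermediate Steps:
z(p, a) = -5 (z(p, a) = -1*5 = -5)
(((25 - 1*17) - 38)*(50 - 55))*(z(11, -9) + 156) = (((25 - 1*17) - 38)*(50 - 55))*(-5 + 156) = (((25 - 17) - 38)*(-5))*151 = ((8 - 38)*(-5))*151 = -30*(-5)*151 = 150*151 = 22650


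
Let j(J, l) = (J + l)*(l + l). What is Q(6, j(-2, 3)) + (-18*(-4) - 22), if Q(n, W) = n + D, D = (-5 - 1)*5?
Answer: 26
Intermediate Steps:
j(J, l) = 2*l*(J + l) (j(J, l) = (J + l)*(2*l) = 2*l*(J + l))
D = -30 (D = -6*5 = -30)
Q(n, W) = -30 + n (Q(n, W) = n - 30 = -30 + n)
Q(6, j(-2, 3)) + (-18*(-4) - 22) = (-30 + 6) + (-18*(-4) - 22) = -24 + (72 - 22) = -24 + 50 = 26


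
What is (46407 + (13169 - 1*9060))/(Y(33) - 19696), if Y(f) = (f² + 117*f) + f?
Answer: -50516/14713 ≈ -3.4334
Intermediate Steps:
Y(f) = f² + 118*f
(46407 + (13169 - 1*9060))/(Y(33) - 19696) = (46407 + (13169 - 1*9060))/(33*(118 + 33) - 19696) = (46407 + (13169 - 9060))/(33*151 - 19696) = (46407 + 4109)/(4983 - 19696) = 50516/(-14713) = 50516*(-1/14713) = -50516/14713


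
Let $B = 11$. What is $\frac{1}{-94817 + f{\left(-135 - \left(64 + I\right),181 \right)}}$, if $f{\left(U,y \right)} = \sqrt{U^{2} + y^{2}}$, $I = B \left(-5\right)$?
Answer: $- \frac{94817}{8990209992} - \frac{\sqrt{53497}}{8990209992} \approx -1.0572 \cdot 10^{-5}$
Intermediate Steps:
$I = -55$ ($I = 11 \left(-5\right) = -55$)
$\frac{1}{-94817 + f{\left(-135 - \left(64 + I\right),181 \right)}} = \frac{1}{-94817 + \sqrt{\left(-135 - 9\right)^{2} + 181^{2}}} = \frac{1}{-94817 + \sqrt{\left(-135 + \left(-64 + 55\right)\right)^{2} + 32761}} = \frac{1}{-94817 + \sqrt{\left(-135 - 9\right)^{2} + 32761}} = \frac{1}{-94817 + \sqrt{\left(-144\right)^{2} + 32761}} = \frac{1}{-94817 + \sqrt{20736 + 32761}} = \frac{1}{-94817 + \sqrt{53497}}$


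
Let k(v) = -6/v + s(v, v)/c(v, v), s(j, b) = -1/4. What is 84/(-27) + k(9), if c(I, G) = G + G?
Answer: -91/24 ≈ -3.7917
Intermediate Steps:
c(I, G) = 2*G
s(j, b) = -¼ (s(j, b) = -1*¼ = -¼)
k(v) = -49/(8*v) (k(v) = -6/v - 1/(2*v)/4 = -6/v - 1/(8*v) = -49/(8*v))
84/(-27) + k(9) = 84/(-27) - 49/8/9 = 84*(-1/27) - 49/8*⅑ = -28/9 - 49/72 = -91/24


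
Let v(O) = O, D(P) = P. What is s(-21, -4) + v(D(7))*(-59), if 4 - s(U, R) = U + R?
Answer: -384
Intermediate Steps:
s(U, R) = 4 - R - U (s(U, R) = 4 - (U + R) = 4 - (R + U) = 4 + (-R - U) = 4 - R - U)
s(-21, -4) + v(D(7))*(-59) = (4 - 1*(-4) - 1*(-21)) + 7*(-59) = (4 + 4 + 21) - 413 = 29 - 413 = -384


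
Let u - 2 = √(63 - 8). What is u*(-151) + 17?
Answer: -285 - 151*√55 ≈ -1404.8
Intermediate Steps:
u = 2 + √55 (u = 2 + √(63 - 8) = 2 + √55 ≈ 9.4162)
u*(-151) + 17 = (2 + √55)*(-151) + 17 = (-302 - 151*√55) + 17 = -285 - 151*√55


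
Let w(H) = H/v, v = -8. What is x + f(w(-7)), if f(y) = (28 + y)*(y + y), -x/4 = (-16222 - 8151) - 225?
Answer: 3150161/32 ≈ 98443.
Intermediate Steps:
w(H) = -H/8 (w(H) = H/(-8) = H*(-⅛) = -H/8)
x = 98392 (x = -4*((-16222 - 8151) - 225) = -4*(-24373 - 225) = -4*(-24598) = 98392)
f(y) = 2*y*(28 + y) (f(y) = (28 + y)*(2*y) = 2*y*(28 + y))
x + f(w(-7)) = 98392 + 2*(-⅛*(-7))*(28 - ⅛*(-7)) = 98392 + 2*(7/8)*(28 + 7/8) = 98392 + 2*(7/8)*(231/8) = 98392 + 1617/32 = 3150161/32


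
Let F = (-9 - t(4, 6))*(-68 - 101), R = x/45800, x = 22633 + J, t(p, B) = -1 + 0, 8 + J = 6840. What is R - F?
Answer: -12378427/9160 ≈ -1351.4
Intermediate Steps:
J = 6832 (J = -8 + 6840 = 6832)
t(p, B) = -1
x = 29465 (x = 22633 + 6832 = 29465)
R = 5893/9160 (R = 29465/45800 = 29465*(1/45800) = 5893/9160 ≈ 0.64334)
F = 1352 (F = (-9 - 1*(-1))*(-68 - 101) = (-9 + 1)*(-169) = -8*(-169) = 1352)
R - F = 5893/9160 - 1*1352 = 5893/9160 - 1352 = -12378427/9160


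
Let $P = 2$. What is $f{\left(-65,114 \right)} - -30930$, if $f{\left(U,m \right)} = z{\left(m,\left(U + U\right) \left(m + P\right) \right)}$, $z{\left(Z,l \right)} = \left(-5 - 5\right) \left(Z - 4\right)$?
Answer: $29830$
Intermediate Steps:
$z{\left(Z,l \right)} = 40 - 10 Z$ ($z{\left(Z,l \right)} = - 10 \left(-4 + Z\right) = 40 - 10 Z$)
$f{\left(U,m \right)} = 40 - 10 m$
$f{\left(-65,114 \right)} - -30930 = \left(40 - 1140\right) - -30930 = \left(40 - 1140\right) + 30930 = -1100 + 30930 = 29830$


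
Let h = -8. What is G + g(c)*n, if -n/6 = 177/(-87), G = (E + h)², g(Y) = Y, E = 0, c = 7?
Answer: 4334/29 ≈ 149.45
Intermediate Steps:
G = 64 (G = (0 - 8)² = (-8)² = 64)
n = 354/29 (n = -1062/(-87) = -1062*(-1)/87 = -6*(-59/29) = 354/29 ≈ 12.207)
G + g(c)*n = 64 + 7*(354/29) = 64 + 2478/29 = 4334/29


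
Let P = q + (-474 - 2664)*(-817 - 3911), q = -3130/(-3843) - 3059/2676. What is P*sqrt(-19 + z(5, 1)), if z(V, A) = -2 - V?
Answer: 50858744660965*I*sqrt(26)/3427956 ≈ 7.5651e+7*I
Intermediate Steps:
q = -1126619/3427956 (q = -3130*(-1/3843) - 3059*1/2676 = 3130/3843 - 3059/2676 = -1126619/3427956 ≈ -0.32866)
P = 50858744660965/3427956 (P = -1126619/3427956 + (-474 - 2664)*(-817 - 3911) = -1126619/3427956 - 3138*(-4728) = -1126619/3427956 + 14836464 = 50858744660965/3427956 ≈ 1.4836e+7)
P*sqrt(-19 + z(5, 1)) = 50858744660965*sqrt(-19 + (-2 - 1*5))/3427956 = 50858744660965*sqrt(-19 + (-2 - 5))/3427956 = 50858744660965*sqrt(-19 - 7)/3427956 = 50858744660965*sqrt(-26)/3427956 = 50858744660965*(I*sqrt(26))/3427956 = 50858744660965*I*sqrt(26)/3427956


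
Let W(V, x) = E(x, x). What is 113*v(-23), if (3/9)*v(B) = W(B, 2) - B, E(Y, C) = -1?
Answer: 7458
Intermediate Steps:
W(V, x) = -1
v(B) = -3 - 3*B (v(B) = 3*(-1 - B) = -3 - 3*B)
113*v(-23) = 113*(-3 - 3*(-23)) = 113*(-3 + 69) = 113*66 = 7458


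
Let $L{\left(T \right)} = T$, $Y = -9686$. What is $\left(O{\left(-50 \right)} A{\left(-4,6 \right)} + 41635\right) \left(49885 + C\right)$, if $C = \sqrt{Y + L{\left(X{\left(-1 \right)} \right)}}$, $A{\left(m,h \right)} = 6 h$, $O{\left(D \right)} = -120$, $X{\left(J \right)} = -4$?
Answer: $1861458775 + 37315 i \sqrt{9690} \approx 1.8615 \cdot 10^{9} + 3.6732 \cdot 10^{6} i$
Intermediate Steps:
$C = i \sqrt{9690}$ ($C = \sqrt{-9686 - 4} = \sqrt{-9690} = i \sqrt{9690} \approx 98.438 i$)
$\left(O{\left(-50 \right)} A{\left(-4,6 \right)} + 41635\right) \left(49885 + C\right) = \left(- 120 \cdot 6 \cdot 6 + 41635\right) \left(49885 + i \sqrt{9690}\right) = \left(\left(-120\right) 36 + 41635\right) \left(49885 + i \sqrt{9690}\right) = \left(-4320 + 41635\right) \left(49885 + i \sqrt{9690}\right) = 37315 \left(49885 + i \sqrt{9690}\right) = 1861458775 + 37315 i \sqrt{9690}$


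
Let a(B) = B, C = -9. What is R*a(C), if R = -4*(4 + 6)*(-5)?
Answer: -1800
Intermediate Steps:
R = 200 (R = -4*10*(-5) = -40*(-5) = 200)
R*a(C) = 200*(-9) = -1800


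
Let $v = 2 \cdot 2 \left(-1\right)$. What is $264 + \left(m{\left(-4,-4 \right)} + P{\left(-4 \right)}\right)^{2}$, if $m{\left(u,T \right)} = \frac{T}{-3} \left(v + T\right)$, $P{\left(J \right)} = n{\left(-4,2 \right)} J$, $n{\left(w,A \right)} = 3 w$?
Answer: $\frac{14920}{9} \approx 1657.8$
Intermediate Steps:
$P{\left(J \right)} = - 12 J$ ($P{\left(J \right)} = 3 \left(-4\right) J = - 12 J$)
$v = -4$ ($v = 4 \left(-1\right) = -4$)
$m{\left(u,T \right)} = - \frac{T \left(-4 + T\right)}{3}$ ($m{\left(u,T \right)} = \frac{T}{-3} \left(-4 + T\right) = T \left(- \frac{1}{3}\right) \left(-4 + T\right) = - \frac{T}{3} \left(-4 + T\right) = - \frac{T \left(-4 + T\right)}{3}$)
$264 + \left(m{\left(-4,-4 \right)} + P{\left(-4 \right)}\right)^{2} = 264 + \left(\frac{1}{3} \left(-4\right) \left(4 - -4\right) - -48\right)^{2} = 264 + \left(\frac{1}{3} \left(-4\right) \left(4 + 4\right) + 48\right)^{2} = 264 + \left(\frac{1}{3} \left(-4\right) 8 + 48\right)^{2} = 264 + \left(- \frac{32}{3} + 48\right)^{2} = 264 + \left(\frac{112}{3}\right)^{2} = 264 + \frac{12544}{9} = \frac{14920}{9}$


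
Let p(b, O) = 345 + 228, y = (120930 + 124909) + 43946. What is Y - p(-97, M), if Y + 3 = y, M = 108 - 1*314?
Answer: 289209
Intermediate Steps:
M = -206 (M = 108 - 314 = -206)
y = 289785 (y = 245839 + 43946 = 289785)
Y = 289782 (Y = -3 + 289785 = 289782)
p(b, O) = 573
Y - p(-97, M) = 289782 - 1*573 = 289782 - 573 = 289209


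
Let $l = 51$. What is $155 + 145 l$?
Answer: $7550$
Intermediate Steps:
$155 + 145 l = 155 + 145 \cdot 51 = 155 + 7395 = 7550$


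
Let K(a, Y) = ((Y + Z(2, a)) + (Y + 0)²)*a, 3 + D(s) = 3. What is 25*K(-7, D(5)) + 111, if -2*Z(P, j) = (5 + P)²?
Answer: 8797/2 ≈ 4398.5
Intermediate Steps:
D(s) = 0 (D(s) = -3 + 3 = 0)
Z(P, j) = -(5 + P)²/2
K(a, Y) = a*(-49/2 + Y + Y²) (K(a, Y) = ((Y - (5 + 2)²/2) + (Y + 0)²)*a = ((Y - ½*7²) + Y²)*a = ((Y - ½*49) + Y²)*a = ((Y - 49/2) + Y²)*a = ((-49/2 + Y) + Y²)*a = (-49/2 + Y + Y²)*a = a*(-49/2 + Y + Y²))
25*K(-7, D(5)) + 111 = 25*((½)*(-7)*(-49 + 2*0 + 2*0²)) + 111 = 25*((½)*(-7)*(-49 + 0 + 2*0)) + 111 = 25*((½)*(-7)*(-49 + 0 + 0)) + 111 = 25*((½)*(-7)*(-49)) + 111 = 25*(343/2) + 111 = 8575/2 + 111 = 8797/2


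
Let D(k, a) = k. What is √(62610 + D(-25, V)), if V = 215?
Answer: √62585 ≈ 250.17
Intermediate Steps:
√(62610 + D(-25, V)) = √(62610 - 25) = √62585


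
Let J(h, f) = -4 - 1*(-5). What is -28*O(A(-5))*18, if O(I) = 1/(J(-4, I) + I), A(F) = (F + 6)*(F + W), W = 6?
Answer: -252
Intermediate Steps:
J(h, f) = 1 (J(h, f) = -4 + 5 = 1)
A(F) = (6 + F)² (A(F) = (F + 6)*(F + 6) = (6 + F)*(6 + F) = (6 + F)²)
O(I) = 1/(1 + I)
-28*O(A(-5))*18 = -28/(1 + (36 + (-5)² + 12*(-5)))*18 = -28/(1 + (36 + 25 - 60))*18 = -28/(1 + 1)*18 = -28/2*18 = -28*½*18 = -14*18 = -252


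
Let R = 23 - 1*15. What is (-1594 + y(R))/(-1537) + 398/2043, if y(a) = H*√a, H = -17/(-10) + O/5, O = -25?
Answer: 3868268/3140091 + 33*√2/7685 ≈ 1.2380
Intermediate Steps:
R = 8 (R = 23 - 15 = 8)
H = -33/10 (H = -17/(-10) - 25/5 = -17*(-⅒) - 25*⅕ = 17/10 - 5 = -33/10 ≈ -3.3000)
y(a) = -33*√a/10
(-1594 + y(R))/(-1537) + 398/2043 = (-1594 - 33*√2/5)/(-1537) + 398/2043 = (-1594 - 33*√2/5)*(-1/1537) + 398*(1/2043) = (-1594 - 33*√2/5)*(-1/1537) + 398/2043 = (1594/1537 + 33*√2/7685) + 398/2043 = 3868268/3140091 + 33*√2/7685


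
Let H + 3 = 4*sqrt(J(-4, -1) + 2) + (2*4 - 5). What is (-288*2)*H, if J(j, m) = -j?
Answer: -2304*sqrt(6) ≈ -5643.6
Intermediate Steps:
H = 4*sqrt(6) (H = -3 + (4*sqrt(-1*(-4) + 2) + (2*4 - 5)) = -3 + (4*sqrt(4 + 2) + (8 - 5)) = -3 + (4*sqrt(6) + 3) = -3 + (3 + 4*sqrt(6)) = 4*sqrt(6) ≈ 9.7980)
(-288*2)*H = (-288*2)*(4*sqrt(6)) = (-36*16)*(4*sqrt(6)) = -2304*sqrt(6)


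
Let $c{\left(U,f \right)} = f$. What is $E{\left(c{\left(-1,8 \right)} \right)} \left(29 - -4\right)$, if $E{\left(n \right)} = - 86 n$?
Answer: $-22704$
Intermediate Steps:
$E{\left(c{\left(-1,8 \right)} \right)} \left(29 - -4\right) = \left(-86\right) 8 \left(29 - -4\right) = - 688 \left(29 + 4\right) = \left(-688\right) 33 = -22704$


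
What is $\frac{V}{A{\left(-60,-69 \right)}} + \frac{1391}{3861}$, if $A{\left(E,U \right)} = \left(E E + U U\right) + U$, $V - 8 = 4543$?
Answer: $\frac{746297}{820908} \approx 0.90911$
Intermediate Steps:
$V = 4551$ ($V = 8 + 4543 = 4551$)
$A{\left(E,U \right)} = U + E^{2} + U^{2}$ ($A{\left(E,U \right)} = \left(E^{2} + U^{2}\right) + U = U + E^{2} + U^{2}$)
$\frac{V}{A{\left(-60,-69 \right)}} + \frac{1391}{3861} = \frac{4551}{-69 + \left(-60\right)^{2} + \left(-69\right)^{2}} + \frac{1391}{3861} = \frac{4551}{-69 + 3600 + 4761} + 1391 \cdot \frac{1}{3861} = \frac{4551}{8292} + \frac{107}{297} = 4551 \cdot \frac{1}{8292} + \frac{107}{297} = \frac{1517}{2764} + \frac{107}{297} = \frac{746297}{820908}$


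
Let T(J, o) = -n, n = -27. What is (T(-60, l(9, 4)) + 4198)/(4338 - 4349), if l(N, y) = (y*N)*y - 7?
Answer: -4225/11 ≈ -384.09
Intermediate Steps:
l(N, y) = -7 + N*y² (l(N, y) = (N*y)*y - 7 = N*y² - 7 = -7 + N*y²)
T(J, o) = 27 (T(J, o) = -1*(-27) = 27)
(T(-60, l(9, 4)) + 4198)/(4338 - 4349) = (27 + 4198)/(4338 - 4349) = 4225/(-11) = 4225*(-1/11) = -4225/11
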